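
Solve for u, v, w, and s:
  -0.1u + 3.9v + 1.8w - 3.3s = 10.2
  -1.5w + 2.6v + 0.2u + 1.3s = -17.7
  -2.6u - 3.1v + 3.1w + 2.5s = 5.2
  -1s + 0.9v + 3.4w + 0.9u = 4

Row-reduce the augmented matrix:
R1 ← R1 / (-1/10).
R2 ← R2 − 1/5·R1.
R3 ← R3 + 13/5·R1.
R4 ← R4 − 9/10·R1.
R2 ← R2 / (52/5).
R1 ← R1 + 39·R2.
R3 ← R3 + 209/2·R2.
R4 ← R4 − 36·R2.
R3 ← R3 / (-23503/1040).
R1 ← R1 + 81/8·R3.
R2 ← R2 − 21/104·R3.
R4 ← R4 − 1603/130·R3.
R4 ← R4 / (1590671/235030).
R1 ← R1 + 60549/23503·R4.
R2 ← R2 + 4618/23503·R4.
R3 ← R3 + 36447/23503·R4.
Reading off the reduced rows gives u = -3, v = -3, w = 1, s = -6.

u = -3, v = -3, w = 1, s = -6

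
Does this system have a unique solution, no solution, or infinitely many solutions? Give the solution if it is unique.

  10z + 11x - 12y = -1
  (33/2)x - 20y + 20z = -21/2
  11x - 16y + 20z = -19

Row-reduce:
R1 ← R1 / (11).
R2 ← R2 − 33/2·R1.
R3 ← R3 − 11·R1.
R2 ← R2 / (-2).
R1 ← R1 + 12/11·R2.
R3 ← R3 + 4·R2.
Rank is 2 with 3 unknowns, leaving z free.

infinitely many solutions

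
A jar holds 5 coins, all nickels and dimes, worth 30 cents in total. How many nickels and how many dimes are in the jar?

nickels: 4, dimes: 1

Let n = nickels, d = dimes.
  d + n = 5
  5n + 10d = 30
Row-reduce the augmented matrix:
R2 ← R2 − 5·R1.
R2 ← R2 / (5).
R1 ← R1 − 1·R2.
Reading off the reduced rows gives n = 4, d = 1.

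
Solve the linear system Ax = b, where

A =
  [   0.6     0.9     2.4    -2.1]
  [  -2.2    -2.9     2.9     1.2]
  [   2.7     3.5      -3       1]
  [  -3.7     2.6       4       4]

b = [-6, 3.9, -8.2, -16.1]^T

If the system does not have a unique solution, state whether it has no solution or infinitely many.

x_1 = -1, x_2 = -3, x_3 = -2, x_4 = -1

Row-reduce the augmented matrix:
R1 ← R1 / (3/5).
R2 ← R2 + 11/5·R1.
R3 ← R3 − 27/10·R1.
R4 ← R4 + 37/10·R1.
R2 ← R2 / (2/5).
R1 ← R1 − 3/2·R2.
R3 ← R3 + 11/20·R2.
R4 ← R4 − 163/20·R2.
R3 ← R3 / (183/80).
R1 ← R1 + 319/8·R3.
R2 ← R2 − 117/4·R3.
R4 ← R4 + 17567/80·R3.
R4 ← R4 / (491683/1830).
R1 ← R1 − 8645/183·R4.
R2 ← R2 + 2171/61·R4.
R3 ← R3 − 121/183·R4.
Reading off the reduced rows gives x_1 = -1, x_2 = -3, x_3 = -2, x_4 = -1.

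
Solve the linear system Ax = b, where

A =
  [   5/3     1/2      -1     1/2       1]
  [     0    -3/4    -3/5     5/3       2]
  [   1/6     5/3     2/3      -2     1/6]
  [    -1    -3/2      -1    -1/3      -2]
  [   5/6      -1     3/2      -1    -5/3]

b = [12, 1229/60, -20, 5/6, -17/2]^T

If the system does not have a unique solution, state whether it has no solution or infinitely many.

Row-reduce the augmented matrix:
R1 ← R1 / (5/3).
R3 ← R3 − 1/6·R1.
R4 ← R4 + 1·R1.
R5 ← R5 − 5/6·R1.
R2 ← R2 / (-3/4).
R1 ← R1 − 3/10·R2.
R3 ← R3 − 97/60·R2.
R4 ← R4 + 6/5·R2.
R5 ← R5 + 5/4·R2.
R3 ← R3 / (-79/150).
R1 ← R1 + 21/25·R3.
R2 ← R2 − 4/5·R3.
R4 ← R4 + 16/25·R3.
R5 ← R5 − 3·R3.
R4 ← R4 / (-6505/1422).
R1 ← R1 + 118/79·R4.
R2 ← R2 − 86/711·R4.
R3 ← R3 + 4165/1422·R4.
R5 ← R5 − 13535/2844·R4.
R5 ← R5 / (35582/3903).
R1 ← R1 + 15243/6505·R5.
R2 ← R2 − 24204/6505·R5.
R3 ← R3 + 2551/1301·R5.
R4 ← R4 − 14106/6505·R5.
Reading off the reduced rows gives x_1 = 3, x_2 = -5, x_3 = -4, x_4 = 5, x_5 = 3.

x_1 = 3, x_2 = -5, x_3 = -4, x_4 = 5, x_5 = 3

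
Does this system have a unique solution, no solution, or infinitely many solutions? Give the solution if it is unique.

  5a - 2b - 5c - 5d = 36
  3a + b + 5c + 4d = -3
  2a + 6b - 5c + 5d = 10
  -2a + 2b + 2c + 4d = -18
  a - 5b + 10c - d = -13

a = 4, b = 2, c = -1, d = -3

Row-reduce the augmented matrix:
R1 ← R1 / (5).
R2 ← R2 − 3·R1.
R3 ← R3 − 2·R1.
R4 ← R4 + 2·R1.
R5 ← R5 − 1·R1.
R2 ← R2 / (11/5).
R1 ← R1 + 2/5·R2.
R3 ← R3 − 34/5·R2.
R4 ← R4 − 6/5·R2.
R5 ← R5 + 23/5·R2.
R3 ← R3 / (-305/11).
R1 ← R1 − 5/11·R3.
R2 ← R2 − 40/11·R3.
R4 ← R4 + 48/11·R3.
R5 ← R5 − 305/11·R3.
R4 ← R4 / (148/305).
R1 ← R1 − 2/61·R4.
R2 ← R2 − 77/61·R4.
R3 ← R3 − 161/305·R4.
R5 reduces to 0 = 0, so the extra equation is consistent.
Reading off the reduced rows gives a = 4, b = 2, c = -1, d = -3.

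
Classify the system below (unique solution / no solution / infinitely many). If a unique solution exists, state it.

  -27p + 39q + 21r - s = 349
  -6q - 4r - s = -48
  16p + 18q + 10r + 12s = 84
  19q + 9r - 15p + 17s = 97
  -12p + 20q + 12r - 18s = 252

Row-reduce the augmented matrix:
R1 ← R1 / (-27).
R3 ← R3 − 16·R1.
R4 ← R4 + 15·R1.
R5 ← R5 + 12·R1.
R2 ← R2 / (-6).
R1 ← R1 + 13/9·R2.
R3 ← R3 − 370/9·R2.
R4 ← R4 + 8/3·R2.
R5 ← R5 − 8/3·R2.
R3 ← R3 / (-134/27).
R1 ← R1 − 5/27·R3.
R2 ← R2 − 2/3·R3.
R4 ← R4 + 8/9·R3.
R5 ← R5 − 8/9·R3.
R4 ← R4 / (3454/201).
R1 ← R1 − 30/67·R4.
R2 ← R2 − 313/402·R4.
R3 ← R3 + 123/134·R4.
R5 ← R5 + 3454/201·R4.
R5 reduces to 0 = 0, so the extra equation is consistent.
Reading off the reduced rows gives p = -1, q = 6, r = 4, s = -4.

p = -1, q = 6, r = 4, s = -4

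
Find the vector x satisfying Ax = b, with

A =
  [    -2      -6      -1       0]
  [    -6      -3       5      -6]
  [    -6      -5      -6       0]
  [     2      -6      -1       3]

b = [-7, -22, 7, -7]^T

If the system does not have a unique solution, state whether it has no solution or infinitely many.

Row-reduce the augmented matrix:
R1 ← R1 / (-2).
R2 ← R2 + 6·R1.
R3 ← R3 + 6·R1.
R4 ← R4 − 2·R1.
R2 ← R2 / (15).
R1 ← R1 − 3·R2.
R3 ← R3 − 13·R2.
R4 ← R4 + 12·R2.
R3 ← R3 / (-149/15).
R1 ← R1 + 11/10·R3.
R2 ← R2 − 8/15·R3.
R4 ← R4 − 22/5·R3.
R4 ← R4 / (75/149).
R1 ← R1 − 93/149·R4.
R2 ← R2 + 18/149·R4.
R3 ← R3 + 78/149·R4.
Reading off the reduced rows gives x_1 = 3, x_2 = 1, x_3 = -5, x_4 = -4.

x_1 = 3, x_2 = 1, x_3 = -5, x_4 = -4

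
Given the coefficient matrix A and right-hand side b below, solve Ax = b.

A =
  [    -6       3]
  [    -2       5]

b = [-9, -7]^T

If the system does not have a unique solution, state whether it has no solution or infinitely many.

x_1 = 1, x_2 = -1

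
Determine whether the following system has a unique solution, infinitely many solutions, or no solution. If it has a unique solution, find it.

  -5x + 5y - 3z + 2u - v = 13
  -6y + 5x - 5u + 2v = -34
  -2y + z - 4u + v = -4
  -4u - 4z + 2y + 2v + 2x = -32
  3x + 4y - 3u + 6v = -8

Row-reduce the augmented matrix:
R1 ← R1 / (-5).
R2 ← R2 − 5·R1.
R4 ← R4 − 2·R1.
R5 ← R5 − 3·R1.
R2 ← R2 / (-1).
R1 ← R1 + 1·R2.
R3 ← R3 + 2·R2.
R4 ← R4 − 4·R2.
R5 ← R5 − 7·R2.
R3 ← R3 / (7).
R1 ← R1 − 18/5·R3.
R2 ← R2 − 3·R3.
R4 ← R4 + 86/5·R3.
R5 ← R5 + 114/5·R3.
R4 ← R4 / (-72/7).
R1 ← R1 − 11/7·R4.
R2 ← R2 − 15/7·R4.
R3 ← R3 − 2/7·R4.
R5 ← R5 + 114/7·R4.
R5 ← R5 / (25/6).
R1 ← R1 − 7/36·R5.
R2 ← R2 − 1/12·R5.
R3 ← R3 + 1/18·R5.
R4 ← R4 + 11/36·R5.
Reading off the reduced rows gives x = -4, y = 1, z = 5, u = 2, v = 1.

x = -4, y = 1, z = 5, u = 2, v = 1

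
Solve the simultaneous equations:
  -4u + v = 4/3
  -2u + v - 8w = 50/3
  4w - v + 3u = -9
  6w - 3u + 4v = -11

u = -1/3, v = 0, w = -2

Row-reduce the augmented matrix:
R1 ← R1 / (-4).
R2 ← R2 + 2·R1.
R3 ← R3 − 3·R1.
R4 ← R4 + 3·R1.
R2 ← R2 / (1/2).
R1 ← R1 + 1/4·R2.
R3 ← R3 + 1/4·R2.
R4 ← R4 − 13/4·R2.
Swap R3 and R4.
R3 ← R3 / (58).
R1 ← R1 + 4·R3.
R2 ← R2 + 16·R3.
R4 reduces to 0 = 0, so the extra equation is consistent.
Reading off the reduced rows gives u = -1/3, v = 0, w = -2.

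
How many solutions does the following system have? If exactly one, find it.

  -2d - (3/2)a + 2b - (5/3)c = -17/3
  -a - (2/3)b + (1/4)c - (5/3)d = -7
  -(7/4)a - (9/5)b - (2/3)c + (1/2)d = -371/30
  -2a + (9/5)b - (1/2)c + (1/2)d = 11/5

Row-reduce the augmented matrix:
R1 ← R1 / (-3/2).
R2 ← R2 + 1·R1.
R3 ← R3 + 7/4·R1.
R4 ← R4 + 2·R1.
R2 ← R2 / (-2).
R1 ← R1 + 4/3·R2.
R3 ← R3 + 62/15·R2.
R4 ← R4 + 13/15·R2.
R3 ← R3 / (-829/540).
R1 ← R1 − 11/54·R3.
R2 ← R2 + 49/72·R3.
R4 ← R4 − 1223/1080·R3.
R4 ← R4 / (19595/3316).
R1 ← R1 − 1677/829·R4.
R2 ← R2 + 4625/3316·R4.
R3 ← R3 + 1902/829·R4.
Reading off the reduced rows gives a = 2, b = 4, c = 4, d = 2.

a = 2, b = 4, c = 4, d = 2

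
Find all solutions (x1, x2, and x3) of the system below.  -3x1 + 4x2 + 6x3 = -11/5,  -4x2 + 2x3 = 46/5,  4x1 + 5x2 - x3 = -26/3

x1 = 1/3, x2 = -9/5, x3 = 1

Row-reduce the augmented matrix:
R1 ← R1 / (-3).
R3 ← R3 − 4·R1.
R2 ← R2 / (-4).
R1 ← R1 + 4/3·R2.
R3 ← R3 − 31/3·R2.
R3 ← R3 / (73/6).
R1 ← R1 + 8/3·R3.
R2 ← R2 + 1/2·R3.
Reading off the reduced rows gives x1 = 1/3, x2 = -9/5, x3 = 1.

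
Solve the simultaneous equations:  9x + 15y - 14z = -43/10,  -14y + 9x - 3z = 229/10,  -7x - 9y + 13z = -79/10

Row-reduce the augmented matrix:
R1 ← R1 / (9).
R2 ← R2 − 9·R1.
R3 ← R3 + 7·R1.
R2 ← R2 / (-29).
R1 ← R1 − 5/3·R2.
R3 ← R3 − 8/3·R2.
R3 ← R3 / (815/261).
R1 ← R1 + 241/261·R3.
R2 ← R2 + 11/29·R3.
Reading off the reduced rows gives x = -3/2, y = -2, z = -14/5.

x = -3/2, y = -2, z = -14/5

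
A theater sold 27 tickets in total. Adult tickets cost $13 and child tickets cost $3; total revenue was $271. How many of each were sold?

adult tickets: 19, child tickets: 8

Let a = adult tickets, c = child tickets.
  a + c = 27
  13a + 3c = 271
From equation 1: a = 27 − c.
Substitute into equation 2 and solve: c = 8.
Then a = 19.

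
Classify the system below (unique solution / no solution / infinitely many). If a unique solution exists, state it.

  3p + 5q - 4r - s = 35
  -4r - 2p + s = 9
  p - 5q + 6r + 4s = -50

infinitely many solutions

Row-reduce:
R1 ← R1 / (3).
R2 ← R2 + 2·R1.
R3 ← R3 − 1·R1.
R2 ← R2 / (10/3).
R1 ← R1 − 5/3·R2.
R3 ← R3 + 20/3·R2.
R3 ← R3 / (-6).
R1 ← R1 − 2·R3.
R2 ← R2 + 2·R3.
Rank is 3 with 4 unknowns, leaving s free.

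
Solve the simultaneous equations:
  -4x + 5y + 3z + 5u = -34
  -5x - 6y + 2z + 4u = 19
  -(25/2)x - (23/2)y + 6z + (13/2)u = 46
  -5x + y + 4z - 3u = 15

no solution

Row-reduce:
R1 ← R1 / (-4).
R2 ← R2 + 5·R1.
R3 ← R3 + 25/2·R1.
R4 ← R4 + 5·R1.
R2 ← R2 / (-49/4).
R1 ← R1 + 5/4·R2.
R3 ← R3 + 217/8·R2.
R4 ← R4 + 21/4·R2.
R3 ← R3 / (1/2).
R1 ← R1 + 4/7·R3.
R2 ← R2 − 1/7·R3.
R4 ← R4 − 1·R3.
Row 4 reduces to 0 = -1, a contradiction. The system is inconsistent.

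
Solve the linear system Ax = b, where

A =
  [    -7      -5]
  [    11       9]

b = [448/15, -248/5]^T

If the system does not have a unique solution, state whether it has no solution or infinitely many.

x_1 = -13/5, x_2 = -7/3

Row-reduce the augmented matrix:
R1 ← R1 / (-7).
R2 ← R2 − 11·R1.
R2 ← R2 / (8/7).
R1 ← R1 − 5/7·R2.
Reading off the reduced rows gives x_1 = -13/5, x_2 = -7/3.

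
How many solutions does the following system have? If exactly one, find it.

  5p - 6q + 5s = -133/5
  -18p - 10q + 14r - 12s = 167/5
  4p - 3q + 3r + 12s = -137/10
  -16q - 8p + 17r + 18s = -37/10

p = -2, q = 13/5, r = 3/2, s = -1/5

Row-reduce the augmented matrix:
R1 ← R1 / (5).
R2 ← R2 + 18·R1.
R3 ← R3 − 4·R1.
R4 ← R4 + 8·R1.
R2 ← R2 / (-158/5).
R1 ← R1 + 6/5·R2.
R3 ← R3 − 9/5·R2.
R4 ← R4 + 128/5·R2.
R3 ← R3 / (300/79).
R1 ← R1 + 42/79·R3.
R2 ← R2 + 35/79·R3.
R4 ← R4 − 447/79·R3.
R4 ← R4 / (871/100).
R1 ← R1 − 97/50·R4.
R2 ← R2 − 47/60·R4.
R3 ← R3 − 659/300·R4.
Reading off the reduced rows gives p = -2, q = 13/5, r = 3/2, s = -1/5.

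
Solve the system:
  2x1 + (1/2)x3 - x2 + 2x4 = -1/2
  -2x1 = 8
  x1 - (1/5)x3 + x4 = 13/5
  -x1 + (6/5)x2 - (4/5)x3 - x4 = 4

Row-reduce the augmented matrix:
R1 ← R1 / (2).
R2 ← R2 + 2·R1.
R3 ← R3 − 1·R1.
R4 ← R4 + 1·R1.
R2 ← R2 / (-1).
R1 ← R1 + 1/2·R2.
R3 ← R3 − 1/2·R2.
R4 ← R4 − 7/10·R2.
R3 ← R3 / (-1/5).
R2 ← R2 + 1/2·R3.
R4 ← R4 + 1/5·R3.
R4 ← R4 / (2/5).
R2 ← R2 + 9/2·R4.
R3 ← R3 + 5·R4.
Reading off the reduced rows gives x1 = -4, x2 = 3, x3 = -3, x4 = 6.

x1 = -4, x2 = 3, x3 = -3, x4 = 6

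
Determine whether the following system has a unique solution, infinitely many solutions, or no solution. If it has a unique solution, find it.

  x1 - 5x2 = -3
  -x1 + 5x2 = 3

infinitely many solutions

Row-reduce:
R2 ← R2 + 1·R1.
Rank is 1 with 2 unknowns, leaving x2 free.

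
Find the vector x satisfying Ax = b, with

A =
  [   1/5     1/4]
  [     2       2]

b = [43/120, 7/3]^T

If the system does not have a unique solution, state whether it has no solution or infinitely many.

x_1 = -4/3, x_2 = 5/2

Row-reduce the augmented matrix:
R1 ← R1 / (1/5).
R2 ← R2 − 2·R1.
R2 ← R2 / (-1/2).
R1 ← R1 − 5/4·R2.
Reading off the reduced rows gives x_1 = -4/3, x_2 = 5/2.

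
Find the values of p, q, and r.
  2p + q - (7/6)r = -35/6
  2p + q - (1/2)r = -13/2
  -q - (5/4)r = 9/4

Row-reduce the augmented matrix:
R1 ← R1 / (2).
R2 ← R2 − 2·R1.
Swap R2 and R3.
R2 ← R2 / (-1).
R1 ← R1 − 1/2·R2.
R3 ← R3 / (2/3).
R1 ← R1 + 29/24·R3.
R2 ← R2 − 5/4·R3.
Reading off the reduced rows gives p = -3, q = -1, r = -1.

p = -3, q = -1, r = -1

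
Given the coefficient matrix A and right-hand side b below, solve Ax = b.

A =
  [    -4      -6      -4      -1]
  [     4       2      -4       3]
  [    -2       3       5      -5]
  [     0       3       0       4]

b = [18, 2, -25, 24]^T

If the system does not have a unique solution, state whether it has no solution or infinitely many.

x_1 = -5, x_2 = 0, x_3 = -1, x_4 = 6

Row-reduce the augmented matrix:
R1 ← R1 / (-4).
R2 ← R2 − 4·R1.
R3 ← R3 + 2·R1.
R2 ← R2 / (-4).
R1 ← R1 − 3/2·R2.
R3 ← R3 − 6·R2.
R4 ← R4 − 3·R2.
R3 ← R3 / (-5).
R1 ← R1 + 2·R3.
R2 ← R2 − 2·R3.
R4 ← R4 + 6·R3.
R4 ← R4 / (73/10).
R1 ← R1 − 8/5·R4.
R2 ← R2 + 11/10·R4.
R3 ← R3 − 3/10·R4.
Reading off the reduced rows gives x_1 = -5, x_2 = 0, x_3 = -1, x_4 = 6.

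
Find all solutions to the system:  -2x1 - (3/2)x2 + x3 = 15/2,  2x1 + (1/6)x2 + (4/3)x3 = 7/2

infinitely many solutions

Row-reduce:
R1 ← R1 / (-2).
R2 ← R2 − 2·R1.
R2 ← R2 / (-4/3).
R1 ← R1 − 3/4·R2.
Rank is 2 with 3 unknowns, leaving x3 free.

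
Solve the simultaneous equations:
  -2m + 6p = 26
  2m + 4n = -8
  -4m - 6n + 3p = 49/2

no solution

Row-reduce:
R1 ← R1 / (-2).
R2 ← R2 − 2·R1.
R3 ← R3 + 4·R1.
R2 ← R2 / (4).
R3 ← R3 + 6·R2.
Row 3 reduces to 0 = -1/2, a contradiction. The system is inconsistent.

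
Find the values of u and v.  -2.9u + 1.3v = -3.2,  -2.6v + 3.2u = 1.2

Row-reduce the augmented matrix:
R1 ← R1 / (-29/10).
R2 ← R2 − 16/5·R1.
R2 ← R2 / (-169/145).
R1 ← R1 + 13/29·R2.
Reading off the reduced rows gives u = 2, v = 2.

u = 2, v = 2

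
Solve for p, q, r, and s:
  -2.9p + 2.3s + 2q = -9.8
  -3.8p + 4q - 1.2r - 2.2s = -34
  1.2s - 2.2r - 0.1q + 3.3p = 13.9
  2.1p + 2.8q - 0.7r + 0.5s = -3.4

p = 3, q = -4, r = 0, s = 3

Row-reduce the augmented matrix:
R1 ← R1 / (-29/10).
R2 ← R2 + 19/5·R1.
R3 ← R3 − 33/10·R1.
R4 ← R4 − 21/10·R1.
R2 ← R2 / (40/29).
R1 ← R1 + 20/29·R2.
R3 ← R3 − 631/290·R2.
R4 ← R4 − 616/145·R2.
R3 ← R3 / (-307/1000).
R1 ← R1 + 3/5·R3.
R2 ← R2 + 87/100·R3.
R4 ← R4 − 749/250·R3.
R4 ← R4 / (208363/1535).
R1 ← R1 + 8269/307·R4.
R2 ← R2 + 11637/307·R4.
R3 ← R3 + 12042/307·R4.
Reading off the reduced rows gives p = 3, q = -4, r = 0, s = 3.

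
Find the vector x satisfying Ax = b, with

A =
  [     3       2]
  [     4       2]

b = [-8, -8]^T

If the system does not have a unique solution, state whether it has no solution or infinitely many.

Row-reduce the augmented matrix:
R1 ← R1 / (3).
R2 ← R2 − 4·R1.
R2 ← R2 / (-2/3).
R1 ← R1 − 2/3·R2.
Reading off the reduced rows gives x_1 = 0, x_2 = -4.

x_1 = 0, x_2 = -4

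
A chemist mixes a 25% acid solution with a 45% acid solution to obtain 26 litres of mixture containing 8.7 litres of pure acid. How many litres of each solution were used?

Let a = litres of solution A, b = litres of solution B.
  a + b = 26
  (1/4)a + (9/20)b = 87/10
From equation 1: a = 26 − b.
Substitute into equation 2 and solve: b = 11.
Then a = 15.

litres of solution A: 15, litres of solution B: 11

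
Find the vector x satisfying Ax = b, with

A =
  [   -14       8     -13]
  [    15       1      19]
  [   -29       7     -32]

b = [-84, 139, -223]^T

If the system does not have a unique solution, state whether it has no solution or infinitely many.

infinitely many solutions

Row-reduce:
R1 ← R1 / (-14).
R2 ← R2 − 15·R1.
R3 ← R3 + 29·R1.
R2 ← R2 / (67/7).
R1 ← R1 + 4/7·R2.
R3 ← R3 + 67/7·R2.
Rank is 2 with 3 unknowns, leaving x_3 free.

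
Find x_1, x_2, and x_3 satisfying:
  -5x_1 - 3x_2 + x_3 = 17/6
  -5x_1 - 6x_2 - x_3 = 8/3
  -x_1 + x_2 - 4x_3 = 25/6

x_1 = -1, x_2 = 1/2, x_3 = -2/3

Row-reduce the augmented matrix:
R1 ← R1 / (-5).
R2 ← R2 + 5·R1.
R3 ← R3 + 1·R1.
R2 ← R2 / (-3).
R1 ← R1 − 3/5·R2.
R3 ← R3 − 8/5·R2.
R3 ← R3 / (-79/15).
R1 ← R1 + 3/5·R3.
R2 ← R2 − 2/3·R3.
Reading off the reduced rows gives x_1 = -1, x_2 = 1/2, x_3 = -2/3.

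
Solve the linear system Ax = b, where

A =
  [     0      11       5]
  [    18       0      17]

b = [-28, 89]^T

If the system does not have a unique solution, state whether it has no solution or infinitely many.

Row-reduce:
Swap R1 and R2.
R1 ← R1 / (18).
R2 ← R2 / (11).
Rank is 2 with 3 unknowns, leaving x_3 free.

infinitely many solutions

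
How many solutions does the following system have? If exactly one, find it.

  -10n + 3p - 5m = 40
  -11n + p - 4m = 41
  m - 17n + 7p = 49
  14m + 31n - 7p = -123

Row-reduce:
R1 ← R1 / (-5).
R2 ← R2 + 4·R1.
R3 ← R3 − 1·R1.
R4 ← R4 − 14·R1.
R2 ← R2 / (-3).
R1 ← R1 − 2·R2.
R3 ← R3 + 19·R2.
R4 ← R4 − 3·R2.
R3 ← R3 / (247/15).
R1 ← R1 + 23/15·R3.
R2 ← R2 − 7/15·R3.
Row 4 reduces to 0 = -2, a contradiction. The system is inconsistent.

no solution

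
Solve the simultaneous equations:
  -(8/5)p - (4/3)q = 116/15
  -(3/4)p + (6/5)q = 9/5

p = -4, q = -1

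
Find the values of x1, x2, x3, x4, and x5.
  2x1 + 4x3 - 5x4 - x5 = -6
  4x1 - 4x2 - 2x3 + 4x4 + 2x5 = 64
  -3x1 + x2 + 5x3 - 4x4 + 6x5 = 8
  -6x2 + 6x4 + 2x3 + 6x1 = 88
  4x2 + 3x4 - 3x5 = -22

x1 = 6, x2 = -4, x3 = 2, x4 = 4, x5 = 6

Row-reduce the augmented matrix:
R1 ← R1 / (2).
R2 ← R2 − 4·R1.
R3 ← R3 + 3·R1.
R4 ← R4 − 6·R1.
R2 ← R2 / (-4).
R3 ← R3 − 1·R2.
R4 ← R4 + 6·R2.
R5 ← R5 − 4·R2.
R3 ← R3 / (17/2).
R1 ← R1 − 2·R3.
R2 ← R2 − 5/2·R3.
R4 ← R4 − 5·R3.
R5 ← R5 + 10·R3.
R4 ← R4 / (80/17).
R1 ← R1 + 21/34·R4.
R2 ← R2 + 39/34·R4.
R3 ← R3 + 16/17·R4.
R5 ← R5 − 129/17·R4.
R5 ← R5 / (701/40).
R1 ← R1 + 209/80·R5.
R2 ← R2 + 331/80·R5.
R3 ← R3 + 3/5·R5.
R4 ← R4 + 53/40·R5.
Reading off the reduced rows gives x1 = 6, x2 = -4, x3 = 2, x4 = 4, x5 = 6.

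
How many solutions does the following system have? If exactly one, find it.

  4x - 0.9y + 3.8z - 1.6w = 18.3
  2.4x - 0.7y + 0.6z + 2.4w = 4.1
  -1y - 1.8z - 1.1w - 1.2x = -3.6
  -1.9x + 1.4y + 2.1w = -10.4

x = 4, y = 1, z = 0, w = -2

Row-reduce the augmented matrix:
R1 ← R1 / (4).
R2 ← R2 − 12/5·R1.
R3 ← R3 + 6/5·R1.
R4 ← R4 + 19/10·R1.
R2 ← R2 / (-4/25).
R1 ← R1 + 9/40·R2.
R3 ← R3 + 127/100·R2.
R4 ← R4 − 389/400·R2.
R3 ← R3 / (507/40).
R1 ← R1 − 53/16·R3.
R2 ← R2 − 21/2·R3.
R4 ← R4 + 269/32·R3.
R4 ← R4 / (61381/20280).
R1 ← R1 − 4579/2028·R4.
R2 ← R2 − 406/169·R4.
R3 ← R3 + 1130/507·R4.
Reading off the reduced rows gives x = 4, y = 1, z = 0, w = -2.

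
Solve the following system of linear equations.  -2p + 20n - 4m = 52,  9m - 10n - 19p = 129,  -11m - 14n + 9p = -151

m = 5, n = 3, p = -6

Row-reduce the augmented matrix:
R1 ← R1 / (-4).
R2 ← R2 − 9·R1.
R3 ← R3 + 11·R1.
R2 ← R2 / (35).
R1 ← R1 + 5·R2.
R3 ← R3 + 69·R2.
R3 ← R3 / (-1114/35).
R1 ← R1 + 20/7·R3.
R2 ← R2 + 47/70·R3.
Reading off the reduced rows gives m = 5, n = 3, p = -6.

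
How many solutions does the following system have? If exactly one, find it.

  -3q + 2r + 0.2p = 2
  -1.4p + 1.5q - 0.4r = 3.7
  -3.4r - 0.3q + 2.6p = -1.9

p = -5, q = -3, r = -3

Row-reduce the augmented matrix:
R1 ← R1 / (1/5).
R2 ← R2 + 7/5·R1.
R3 ← R3 − 13/5·R1.
R2 ← R2 / (-39/2).
R1 ← R1 + 15·R2.
R3 ← R3 − 387/10·R2.
R3 ← R3 / (-783/325).
R1 ← R1 + 6/13·R3.
R2 ← R2 + 136/195·R3.
Reading off the reduced rows gives p = -5, q = -3, r = -3.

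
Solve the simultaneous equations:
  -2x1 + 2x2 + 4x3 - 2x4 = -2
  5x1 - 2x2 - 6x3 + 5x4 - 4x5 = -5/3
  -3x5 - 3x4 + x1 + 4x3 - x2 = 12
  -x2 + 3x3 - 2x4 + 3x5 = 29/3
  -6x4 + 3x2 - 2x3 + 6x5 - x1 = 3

Row-reduce the augmented matrix:
R1 ← R1 / (-2).
R2 ← R2 − 5·R1.
R3 ← R3 − 1·R1.
R5 ← R5 + 1·R1.
R2 ← R2 / (3).
R1 ← R1 + 1·R2.
R4 ← R4 + 1·R2.
R5 ← R5 − 2·R2.
R3 ← R3 / (6).
R1 ← R1 + 2/3·R3.
R2 ← R2 − 4/3·R3.
R4 ← R4 − 13/3·R3.
R5 ← R5 + 20/3·R3.
R4 ← R4 / (8/9).
R1 ← R1 − 5/9·R4.
R2 ← R2 − 8/9·R4.
R3 ← R3 + 2/3·R4.
R5 ← R5 + 85/9·R4.
R5 ← R5 / (737/16).
R1 ← R1 + 65/16·R5.
R2 ← R2 + 9/2·R5.
R3 ← R3 − 19/8·R5.
R4 ← R4 − 69/16·R5.
Reading off the reduced rows gives x1 = 5/3, x2 = -8/3, x3 = 2/3, x4 = -2, x5 = 1/3.

x1 = 5/3, x2 = -8/3, x3 = 2/3, x4 = -2, x5 = 1/3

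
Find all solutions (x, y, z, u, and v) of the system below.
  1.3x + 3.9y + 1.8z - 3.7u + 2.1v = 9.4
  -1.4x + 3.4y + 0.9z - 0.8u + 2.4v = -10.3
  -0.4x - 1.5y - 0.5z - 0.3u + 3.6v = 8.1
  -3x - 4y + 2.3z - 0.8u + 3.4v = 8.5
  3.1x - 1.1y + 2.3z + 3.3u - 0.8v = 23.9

Row-reduce the augmented matrix:
R1 ← R1 / (13/10).
R2 ← R2 + 7/5·R1.
R3 ← R3 + 2/5·R1.
R4 ← R4 + 3·R1.
R5 ← R5 − 31/10·R1.
R2 ← R2 / (38/5).
R1 ← R1 − 3·R2.
R3 ← R3 + 3/10·R2.
R4 ← R4 − 5·R2.
R5 ← R5 + 52/5·R2.
R3 ← R3 / (1639/9880).
R1 ← R1 − 261/988·R3.
R2 ← R2 − 369/988·R3.
R4 ← R4 − 22657/4940·R3.
R5 ← R5 − 4673/2470·R3.
R4 ← R4 / (317971/8195).
R1 ← R1 − 2678/1639·R4.
R2 ← R2 − 4973/1639·R4.
R3 ← R3 + 16078/1639·R4.
R5 ← R5 − 197783/8195·R4.
R5 ← R5 / (73170371/3179710).
R1 ← R1 + 743965/317971·R5.
R2 ← R2 + 59659/317971·R5.
R3 ← R3 + 938464/317971·R5.
R4 ← R4 + 961297/317971·R5.
Reading off the reduced rows gives x = 6, y = -3, z = 3, u = -1, v = 2.

x = 6, y = -3, z = 3, u = -1, v = 2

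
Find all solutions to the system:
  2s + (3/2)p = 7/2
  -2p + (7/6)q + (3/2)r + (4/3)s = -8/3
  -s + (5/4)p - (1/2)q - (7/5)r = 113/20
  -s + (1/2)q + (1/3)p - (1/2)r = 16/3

Row-reduce the augmented matrix:
R1 ← R1 / (3/2).
R2 ← R2 + 2·R1.
R3 ← R3 − 5/4·R1.
R4 ← R4 − 1/3·R1.
R2 ← R2 / (7/6).
R3 ← R3 + 1/2·R2.
R4 ← R4 − 1/2·R2.
R3 ← R3 / (-53/70).
R2 ← R2 − 9/7·R3.
R4 ← R4 + 8/7·R3.
R4 ← R4 / (-821/477).
R1 ← R1 − 4/3·R4.
R2 ← R2 − 96/53·R4.
R3 ← R3 − 200/159·R4.
Reading off the reduced rows gives p = 1, q = 6, r = -6, s = 1.

p = 1, q = 6, r = -6, s = 1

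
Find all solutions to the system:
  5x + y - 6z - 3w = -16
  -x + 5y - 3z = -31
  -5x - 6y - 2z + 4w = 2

infinitely many solutions

Row-reduce:
R1 ← R1 / (5).
R2 ← R2 + 1·R1.
R3 ← R3 + 5·R1.
R2 ← R2 / (26/5).
R1 ← R1 − 1/5·R2.
R3 ← R3 + 5·R2.
R3 ← R3 / (-313/26).
R1 ← R1 + 27/26·R3.
R2 ← R2 + 21/26·R3.
Rank is 3 with 4 unknowns, leaving w free.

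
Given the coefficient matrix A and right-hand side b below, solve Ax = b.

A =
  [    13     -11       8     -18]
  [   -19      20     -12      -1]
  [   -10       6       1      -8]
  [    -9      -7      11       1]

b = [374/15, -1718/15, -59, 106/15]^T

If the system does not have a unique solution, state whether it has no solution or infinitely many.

Row-reduce the augmented matrix:
R1 ← R1 / (13).
R2 ← R2 + 19·R1.
R3 ← R3 + 10·R1.
R4 ← R4 + 9·R1.
R2 ← R2 / (51/13).
R1 ← R1 + 11/13·R2.
R3 ← R3 + 32/13·R2.
R4 ← R4 + 190/13·R2.
R3 ← R3 / (355/51).
R1 ← R1 − 28/51·R3.
R2 ← R2 + 4/51·R3.
R4 ← R4 − 785/51·R3.
R4 ← R4 / (-27).
R1 ← R1 + 21/5·R4.
R2 ← R2 + 37/5·R4.
R3 ← R3 + 28/5·R4.
Reading off the reduced rows gives x_1 = 3, x_2 = -5/3, x_3 = 9/5, x_4 = 13/5.

x_1 = 3, x_2 = -5/3, x_3 = 9/5, x_4 = 13/5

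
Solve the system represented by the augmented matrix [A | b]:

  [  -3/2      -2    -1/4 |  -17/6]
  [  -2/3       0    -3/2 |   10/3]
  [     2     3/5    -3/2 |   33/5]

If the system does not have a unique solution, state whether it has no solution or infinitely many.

x_1 = 1, x_2 = 1, x_3 = -8/3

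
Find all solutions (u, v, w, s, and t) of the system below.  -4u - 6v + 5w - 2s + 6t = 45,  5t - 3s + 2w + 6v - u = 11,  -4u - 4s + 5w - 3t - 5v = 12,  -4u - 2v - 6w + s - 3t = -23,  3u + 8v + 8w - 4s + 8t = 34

infinitely many solutions

Row-reduce:
R1 ← R1 / (-4).
R2 ← R2 + 1·R1.
R3 ← R3 + 4·R1.
R4 ← R4 + 4·R1.
R5 ← R5 − 3·R1.
R2 ← R2 / (15/2).
R1 ← R1 − 3/2·R2.
R3 ← R3 − 1·R2.
R4 ← R4 − 4·R2.
R5 ← R5 − 7/2·R2.
R3 ← R3 / (-1/10).
R1 ← R1 + 7/5·R3.
R2 ← R2 − 1/10·R3.
R4 ← R4 + 57/5·R3.
R5 ← R5 − 57/5·R3.
R4 ← R4 / (583/3).
R1 ← R1 − 73/3·R4.
R2 ← R2 + 2·R4.
R3 ← R3 − 50/3·R4.
R5 ← R5 + 583/3·R4.
Rank is 4 with 5 unknowns, leaving t free.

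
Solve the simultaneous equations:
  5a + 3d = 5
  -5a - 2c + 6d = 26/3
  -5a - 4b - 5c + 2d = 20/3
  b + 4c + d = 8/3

Row-reduce the augmented matrix:
R1 ← R1 / (5).
R2 ← R2 + 5·R1.
R3 ← R3 + 5·R1.
Swap R2 and R3.
R2 ← R2 / (-4).
R4 ← R4 − 1·R2.
R3 ← R3 / (-2).
R2 ← R2 − 5/4·R3.
R4 ← R4 − 11/4·R3.
R4 ← R4 / (117/8).
R1 ← R1 − 3/5·R4.
R2 ← R2 − 35/8·R4.
R3 ← R3 + 9/2·R4.
Reading off the reduced rows gives a = 0, b = -5/3, c = 2/3, d = 5/3.

a = 0, b = -5/3, c = 2/3, d = 5/3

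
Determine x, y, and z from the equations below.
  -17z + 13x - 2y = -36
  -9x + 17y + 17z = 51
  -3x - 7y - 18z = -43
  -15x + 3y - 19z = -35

Row-reduce the augmented matrix:
R1 ← R1 / (13).
R2 ← R2 + 9·R1.
R3 ← R3 + 3·R1.
R4 ← R4 + 15·R1.
R2 ← R2 / (203/13).
R1 ← R1 + 2/13·R2.
R3 ← R3 + 97/13·R2.
R4 ← R4 − 9/13·R2.
R3 ← R3 / (-3943/203).
R1 ← R1 + 255/203·R3.
R2 ← R2 − 68/203·R3.
R4 ← R4 + 7886/203·R3.
R4 reduces to 0 = 0, so the extra equation is consistent.
Reading off the reduced rows gives x = 0, y = 1, z = 2.

x = 0, y = 1, z = 2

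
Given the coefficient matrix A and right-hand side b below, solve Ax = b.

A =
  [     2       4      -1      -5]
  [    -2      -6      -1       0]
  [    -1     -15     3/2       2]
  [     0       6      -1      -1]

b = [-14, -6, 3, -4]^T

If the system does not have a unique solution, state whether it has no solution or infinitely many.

no solution

Row-reduce:
R1 ← R1 / (2).
R2 ← R2 + 2·R1.
R3 ← R3 + 1·R1.
R2 ← R2 / (-2).
R1 ← R1 − 2·R2.
R3 ← R3 + 13·R2.
R4 ← R4 − 6·R2.
R3 ← R3 / (14).
R1 ← R1 + 5/2·R3.
R2 ← R2 − 1·R3.
R4 ← R4 + 7·R3.
Row 4 reduces to 0 = -1, a contradiction. The system is inconsistent.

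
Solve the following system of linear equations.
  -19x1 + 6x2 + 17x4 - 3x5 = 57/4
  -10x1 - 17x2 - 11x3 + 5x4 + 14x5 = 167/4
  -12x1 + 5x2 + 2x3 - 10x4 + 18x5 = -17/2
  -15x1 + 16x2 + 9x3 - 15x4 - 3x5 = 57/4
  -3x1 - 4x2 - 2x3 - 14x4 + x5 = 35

Row-reduce the augmented matrix:
R1 ← R1 / (-19).
R2 ← R2 + 10·R1.
R3 ← R3 + 12·R1.
R4 ← R4 + 15·R1.
R5 ← R5 + 3·R1.
R2 ← R2 / (-383/19).
R1 ← R1 + 6/19·R2.
R3 ← R3 − 23/19·R2.
R4 ← R4 − 214/19·R2.
R5 ← R5 + 94/19·R2.
R3 ← R3 / (513/383).
R1 ← R1 − 66/383·R3.
R2 ← R2 − 209/383·R3.
R4 ← R4 − 1093/383·R3.
R5 ← R5 − 268/383·R3.
R4 ← R4 / (7213/513).
R1 ← R1 − 319/171·R4.
R2 ← R2 − 236/27·R4.
R3 ← R3 + 8033/513·R4.
R5 ← R5 + 2441/513·R4.
R5 ← R5 / (-184070/7213).
R1 ← R1 − 14795/7213·R5.
R2 ← R2 − 96018/7213·R5.
R3 ← R3 + 179488/7213·R5.
R4 ← R4 + 18626/7213·R5.
Reading off the reduced rows gives x1 = -5/2, x2 = -3, x3 = 0, x4 = -5/4, x5 = -2.

x1 = -5/2, x2 = -3, x3 = 0, x4 = -5/4, x5 = -2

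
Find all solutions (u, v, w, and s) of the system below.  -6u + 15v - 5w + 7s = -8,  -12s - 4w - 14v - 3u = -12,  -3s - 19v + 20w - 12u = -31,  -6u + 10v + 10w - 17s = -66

Row-reduce the augmented matrix:
R1 ← R1 / (-6).
R2 ← R2 + 3·R1.
R3 ← R3 + 12·R1.
R4 ← R4 + 6·R1.
R2 ← R2 / (-43/2).
R1 ← R1 + 5/2·R2.
R3 ← R3 + 49·R2.
R4 ← R4 + 5·R2.
R3 ← R3 / (1437/43).
R1 ← R1 − 130/129·R3.
R2 ← R2 − 3/43·R3.
R4 ← R4 − 660/43·R3.
R4 ← R4 / (-13801/479).
R1 ← R1 − 358/4311·R4.
R2 ← R2 − 327/479·R4.
R3 ← R3 − 788/1437·R4.
Reading off the reduced rows gives u = 2, v = -1, w = -1, s = 2.

u = 2, v = -1, w = -1, s = 2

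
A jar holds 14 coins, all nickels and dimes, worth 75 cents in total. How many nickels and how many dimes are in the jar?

nickels: 13, dimes: 1

Let n = nickels, d = dimes.
  n + d = 14
  5n + 10d = 75
Row-reduce the augmented matrix:
R2 ← R2 − 5·R1.
R2 ← R2 / (5).
R1 ← R1 − 1·R2.
Reading off the reduced rows gives n = 13, d = 1.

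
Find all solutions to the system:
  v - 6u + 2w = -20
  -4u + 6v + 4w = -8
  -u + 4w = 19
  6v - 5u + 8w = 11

u = 5, v = -2, w = 6

Row-reduce the augmented matrix:
R1 ← R1 / (-6).
R2 ← R2 + 4·R1.
R3 ← R3 + 1·R1.
R4 ← R4 + 5·R1.
R2 ← R2 / (16/3).
R1 ← R1 + 1/6·R2.
R3 ← R3 + 1/6·R2.
R4 ← R4 − 31/6·R2.
R3 ← R3 / (15/4).
R1 ← R1 + 1/4·R3.
R2 ← R2 − 1/2·R3.
R4 ← R4 − 15/4·R3.
R4 reduces to 0 = 0, so the extra equation is consistent.
Reading off the reduced rows gives u = 5, v = -2, w = 6.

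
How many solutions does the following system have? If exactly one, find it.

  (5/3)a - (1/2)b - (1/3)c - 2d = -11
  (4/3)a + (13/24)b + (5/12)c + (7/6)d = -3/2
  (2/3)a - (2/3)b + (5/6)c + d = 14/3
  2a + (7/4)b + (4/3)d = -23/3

infinitely many solutions

Row-reduce:
R1 ← R1 / (5/3).
R2 ← R2 − 4/3·R1.
R3 ← R3 − 2/3·R1.
R4 ← R4 − 2·R1.
R2 ← R2 / (113/120).
R1 ← R1 + 3/10·R2.
R3 ← R3 + 7/15·R2.
R4 ← R4 − 47/20·R2.
R3 ← R3 / (295/226).
R1 ← R1 − 2/113·R3.
R2 ← R2 − 82/113·R3.
R4 ← R4 + 295/226·R3.
Rank is 3 with 4 unknowns, leaving d free.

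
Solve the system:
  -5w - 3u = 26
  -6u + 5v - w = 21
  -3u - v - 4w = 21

u = -2, v = 1, w = -4

Row-reduce the augmented matrix:
R1 ← R1 / (-3).
R2 ← R2 + 6·R1.
R3 ← R3 + 3·R1.
R2 ← R2 / (5).
R3 ← R3 + 1·R2.
R3 ← R3 / (14/5).
R1 ← R1 − 5/3·R3.
R2 ← R2 − 9/5·R3.
Reading off the reduced rows gives u = -2, v = 1, w = -4.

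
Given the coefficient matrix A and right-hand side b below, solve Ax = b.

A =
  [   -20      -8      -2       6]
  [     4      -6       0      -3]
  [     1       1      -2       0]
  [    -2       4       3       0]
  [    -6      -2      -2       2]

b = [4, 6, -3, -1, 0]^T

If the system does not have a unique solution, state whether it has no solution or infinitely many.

no solution

Row-reduce:
R1 ← R1 / (-20).
R2 ← R2 − 4·R1.
R3 ← R3 − 1·R1.
R4 ← R4 + 2·R1.
R5 ← R5 + 6·R1.
R2 ← R2 / (-38/5).
R1 ← R1 − 2/5·R2.
R3 ← R3 − 3/5·R2.
R4 ← R4 − 24/5·R2.
R5 ← R5 − 2/5·R2.
R3 ← R3 / (-81/38).
R1 ← R1 − 3/38·R3.
R2 ← R2 − 1/19·R3.
R4 ← R4 − 56/19·R3.
R5 ← R5 + 27/19·R3.
R4 ← R4 / (-41/27).
R1 ← R1 + 7/18·R4.
R2 ← R2 − 13/54·R4.
R3 ← R3 + 2/27·R4.
Row 5 reduces to 0 = 2/3, a contradiction. The system is inconsistent.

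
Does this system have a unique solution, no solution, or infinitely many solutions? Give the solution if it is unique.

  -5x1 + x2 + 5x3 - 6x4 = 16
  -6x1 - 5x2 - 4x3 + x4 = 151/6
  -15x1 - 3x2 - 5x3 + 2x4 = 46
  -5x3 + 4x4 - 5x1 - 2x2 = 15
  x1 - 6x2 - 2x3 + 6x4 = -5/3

x1 = -8/3, x2 = -4/3, x3 = -1, x4 = -3/2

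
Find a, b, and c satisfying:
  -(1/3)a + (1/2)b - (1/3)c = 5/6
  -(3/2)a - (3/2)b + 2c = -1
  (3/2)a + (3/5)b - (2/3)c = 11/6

Row-reduce the augmented matrix:
R1 ← R1 / (-1/3).
R2 ← R2 + 3/2·R1.
R3 ← R3 − 3/2·R1.
R2 ← R2 / (-15/4).
R1 ← R1 + 3/2·R2.
R3 ← R3 − 57/20·R2.
R3 ← R3 / (37/75).
R1 ← R1 + 2/5·R3.
R2 ← R2 + 14/15·R3.
Reading off the reduced rows gives a = 1, b = 5, c = 4.

a = 1, b = 5, c = 4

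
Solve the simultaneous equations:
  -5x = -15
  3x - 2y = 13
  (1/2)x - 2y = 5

no solution

Row-reduce:
R1 ← R1 / (-5).
R2 ← R2 − 3·R1.
R3 ← R3 − 1/2·R1.
R2 ← R2 / (-2).
R3 ← R3 + 2·R2.
Row 3 reduces to 0 = -1/2, a contradiction. The system is inconsistent.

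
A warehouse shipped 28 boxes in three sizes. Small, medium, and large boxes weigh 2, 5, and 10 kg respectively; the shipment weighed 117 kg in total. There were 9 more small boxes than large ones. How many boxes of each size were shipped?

small boxes: 11, medium boxes: 15, large boxes: 2

Let s = small boxes, m = medium boxes, l = large boxes.
  l + s + m = 28
  10l + 2s + 5m = 117
  s - l = 9
Row-reduce the augmented matrix:
R2 ← R2 − 2·R1.
R3 ← R3 − 1·R1.
R2 ← R2 / (3).
R1 ← R1 − 1·R2.
R3 ← R3 + 1·R2.
R3 ← R3 / (2/3).
R1 ← R1 + 5/3·R3.
R2 ← R2 − 8/3·R3.
Reading off the reduced rows gives s = 11, m = 15, l = 2.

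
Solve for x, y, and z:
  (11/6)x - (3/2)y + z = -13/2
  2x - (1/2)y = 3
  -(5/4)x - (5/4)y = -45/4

Row-reduce the augmented matrix:
R1 ← R1 / (11/6).
R2 ← R2 − 2·R1.
R3 ← R3 + 5/4·R1.
R2 ← R2 / (25/22).
R1 ← R1 + 9/11·R2.
R3 ← R3 + 25/11·R2.
R3 ← R3 / (-3/2).
R1 ← R1 + 6/25·R3.
R2 ← R2 + 24/25·R3.
Reading off the reduced rows gives x = 3, y = 6, z = -3.

x = 3, y = 6, z = -3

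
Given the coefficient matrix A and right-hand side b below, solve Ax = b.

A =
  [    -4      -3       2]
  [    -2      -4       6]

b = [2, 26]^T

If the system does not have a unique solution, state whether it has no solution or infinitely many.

infinitely many solutions

Row-reduce:
R1 ← R1 / (-4).
R2 ← R2 + 2·R1.
R2 ← R2 / (-5/2).
R1 ← R1 − 3/4·R2.
Rank is 2 with 3 unknowns, leaving x_3 free.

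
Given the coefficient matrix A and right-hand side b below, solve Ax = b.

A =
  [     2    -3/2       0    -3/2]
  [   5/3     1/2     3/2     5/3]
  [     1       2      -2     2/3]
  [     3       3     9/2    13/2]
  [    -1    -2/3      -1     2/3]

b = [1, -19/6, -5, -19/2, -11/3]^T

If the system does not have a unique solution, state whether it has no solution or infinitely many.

Row-reduce:
R1 ← R1 / (2).
R2 ← R2 − 5/3·R1.
R3 ← R3 − 1·R1.
R4 ← R4 − 3·R1.
R5 ← R5 + 1·R1.
R2 ← R2 / (7/4).
R1 ← R1 + 3/4·R2.
R3 ← R3 − 11/4·R2.
R4 ← R4 − 21/4·R2.
R5 ← R5 + 17/12·R2.
R3 ← R3 / (-61/14).
R1 ← R1 − 9/14·R3.
R2 ← R2 − 6/7·R3.
R5 ← R5 − 3/14·R3.
Swap R4 and R5.
R4 ← R4 / (1165/549).
R1 ← R1 − 2/61·R4.
R2 ← R2 − 191/183·R4.
R3 ← R3 − 133/183·R4.
Row 5 reduces to 0 = 1, a contradiction. The system is inconsistent.

no solution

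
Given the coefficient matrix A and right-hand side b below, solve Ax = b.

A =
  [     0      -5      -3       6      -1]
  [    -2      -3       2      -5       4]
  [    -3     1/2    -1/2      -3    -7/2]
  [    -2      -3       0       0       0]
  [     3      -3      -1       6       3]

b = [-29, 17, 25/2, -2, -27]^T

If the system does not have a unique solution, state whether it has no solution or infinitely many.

infinitely many solutions

Row-reduce:
Swap R1 and R2.
R1 ← R1 / (-2).
R3 ← R3 + 3·R1.
R4 ← R4 + 2·R1.
R5 ← R5 − 3·R1.
R2 ← R2 / (-5).
R1 ← R1 − 3/2·R2.
R3 ← R3 − 5·R2.
R5 ← R5 + 15/2·R2.
R3 ← R3 / (-13/2).
R1 ← R1 + 19/10·R3.
R2 ← R2 − 3/5·R3.
R4 ← R4 + 2·R3.
R5 ← R5 − 13/2·R3.
R4 ← R4 / (23/13).
R1 ← R1 − 16/13·R4.
R2 ← R2 + 3/13·R4.
R3 ← R3 + 21/13·R4.
Rank is 4 with 5 unknowns, leaving x_5 free.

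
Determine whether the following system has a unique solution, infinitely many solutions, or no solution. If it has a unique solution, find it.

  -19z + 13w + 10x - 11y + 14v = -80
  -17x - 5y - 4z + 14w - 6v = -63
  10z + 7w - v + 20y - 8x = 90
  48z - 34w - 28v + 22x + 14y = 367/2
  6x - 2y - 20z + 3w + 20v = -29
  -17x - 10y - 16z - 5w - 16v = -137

Row-reduce:
R1 ← R1 / (10).
R2 ← R2 + 17·R1.
R3 ← R3 + 8·R1.
R4 ← R4 − 22·R1.
R5 ← R5 − 6·R1.
R6 ← R6 + 17·R1.
R2 ← R2 / (-237/10).
R1 ← R1 + 11/10·R2.
R3 ← R3 − 56/5·R2.
R4 ← R4 − 191/5·R2.
R5 ← R5 − 23/5·R2.
R6 ← R6 + 287/10·R2.
R3 ← R3 / (-1766/79).
R1 ← R1 + 17/79·R3.
R2 ← R2 − 121/79·R3.
R4 ← R4 − 2472/79·R3.
R5 ← R5 + 1236/79·R3.
R6 ← R6 + 343/79·R3.
R4 ← R4 / (116086/2649).
R1 ← R1 + 1249/1766·R4.
R2 ← R2 − 4439/5298·R4.
R3 ← R3 + 8167/5298·R4.
R5 ← R5 + 58043/2649·R4.
R6 ← R6 + 176471/5298·R4.
Swap R5 and R6.
R5 ← R5 / (-2374435/116086).
R1 ← R1 − 38215/116086·R5.
R2 ← R2 − 69853/116086·R5.
R3 ← R3 + 113219/116086·R5.
R4 ← R4 + 5374/58043·R5.
Row 6 reduces to 0 = -1/4, a contradiction. The system is inconsistent.

no solution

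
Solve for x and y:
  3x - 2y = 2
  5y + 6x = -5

x = 0, y = -1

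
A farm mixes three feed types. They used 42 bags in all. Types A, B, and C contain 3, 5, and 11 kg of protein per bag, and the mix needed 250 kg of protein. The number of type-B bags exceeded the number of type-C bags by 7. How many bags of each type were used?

Let a = type-A bags, b = type-B bags, c = type-C bags.
  a + b + c = 42
  3a + 5b + 11c = 250
  b - c = 7
Row-reduce the augmented matrix:
R2 ← R2 − 3·R1.
R2 ← R2 / (2).
R1 ← R1 − 1·R2.
R3 ← R3 − 1·R2.
R3 ← R3 / (-5).
R1 ← R1 + 3·R3.
R2 ← R2 − 4·R3.
Reading off the reduced rows gives a = 13, b = 18, c = 11.

type-A bags: 13, type-B bags: 18, type-C bags: 11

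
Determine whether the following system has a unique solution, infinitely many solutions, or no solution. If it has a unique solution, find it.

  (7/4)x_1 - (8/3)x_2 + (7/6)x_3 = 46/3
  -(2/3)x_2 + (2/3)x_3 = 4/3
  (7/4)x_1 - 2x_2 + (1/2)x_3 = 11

Row-reduce:
R1 ← R1 / (7/4).
R3 ← R3 − 7/4·R1.
R2 ← R2 / (-2/3).
R1 ← R1 + 32/21·R2.
R3 ← R3 − 2/3·R2.
Row 3 reduces to 0 = -3, a contradiction. The system is inconsistent.

no solution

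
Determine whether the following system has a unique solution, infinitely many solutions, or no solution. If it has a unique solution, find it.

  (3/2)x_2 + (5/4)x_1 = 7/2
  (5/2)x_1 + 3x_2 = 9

no solution

Row-reduce:
R1 ← R1 / (5/4).
R2 ← R2 − 5/2·R1.
Row 2 reduces to 0 = 2, a contradiction. The system is inconsistent.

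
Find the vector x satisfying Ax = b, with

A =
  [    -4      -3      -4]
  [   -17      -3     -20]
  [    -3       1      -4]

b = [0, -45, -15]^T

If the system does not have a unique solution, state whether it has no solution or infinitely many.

infinitely many solutions

Row-reduce:
R1 ← R1 / (-4).
R2 ← R2 + 17·R1.
R3 ← R3 + 3·R1.
R2 ← R2 / (39/4).
R1 ← R1 − 3/4·R2.
R3 ← R3 − 13/4·R2.
Rank is 2 with 3 unknowns, leaving x_3 free.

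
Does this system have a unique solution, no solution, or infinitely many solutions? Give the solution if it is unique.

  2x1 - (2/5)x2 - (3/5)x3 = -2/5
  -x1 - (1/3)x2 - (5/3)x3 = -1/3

infinitely many solutions

Row-reduce:
R1 ← R1 / (2).
R2 ← R2 + 1·R1.
R2 ← R2 / (-8/15).
R1 ← R1 + 1/5·R2.
Rank is 2 with 3 unknowns, leaving x3 free.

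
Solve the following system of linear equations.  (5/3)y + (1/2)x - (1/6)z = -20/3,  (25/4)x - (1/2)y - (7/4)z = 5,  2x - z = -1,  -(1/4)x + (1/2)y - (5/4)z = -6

no solution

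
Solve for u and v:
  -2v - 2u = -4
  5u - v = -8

u = -1, v = 3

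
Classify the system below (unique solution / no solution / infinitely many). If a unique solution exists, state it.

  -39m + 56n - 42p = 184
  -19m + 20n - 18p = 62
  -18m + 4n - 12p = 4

no solution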